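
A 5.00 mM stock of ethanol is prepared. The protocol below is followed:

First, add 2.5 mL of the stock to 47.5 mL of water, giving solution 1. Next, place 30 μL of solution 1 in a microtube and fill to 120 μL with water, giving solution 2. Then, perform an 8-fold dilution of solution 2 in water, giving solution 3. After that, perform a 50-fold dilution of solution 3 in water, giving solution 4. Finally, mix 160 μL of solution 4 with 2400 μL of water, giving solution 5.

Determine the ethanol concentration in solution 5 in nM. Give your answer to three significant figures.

9.77 nM

Step 1: 2.5 mL + 47.5 mL = 50 mL total → factor 50/2.5 = 20
Step 2: 30 μL brought to 120 μL → factor 120/30 = 4
Step 3: 8-fold → factor 8
Step 4: 50-fold → factor 50
Step 5: 160 μL + 2400 μL = 2560 μL total → factor 2560/160 = 16
Overall dilution factor = 20 × 4 × 8 × 50 × 16 = 5.12 × 10^5
Final = 5.00 mM / 5.12 × 10^5 = 9.766 × 10^-6 mM = 9.77 nM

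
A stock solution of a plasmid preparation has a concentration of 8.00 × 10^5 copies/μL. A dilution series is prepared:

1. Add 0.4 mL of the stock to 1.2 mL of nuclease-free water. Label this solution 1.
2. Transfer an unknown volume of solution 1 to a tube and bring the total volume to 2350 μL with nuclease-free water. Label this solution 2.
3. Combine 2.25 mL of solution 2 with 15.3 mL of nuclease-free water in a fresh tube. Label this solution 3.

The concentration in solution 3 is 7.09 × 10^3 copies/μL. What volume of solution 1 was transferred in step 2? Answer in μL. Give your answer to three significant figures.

650 μL

Step 1: 0.4 mL + 1.2 mL = 1.6 mL total → factor 1.6/0.4 = 4
Step 2: v brought to 2350 μL → factor = 2350 μL/v
Step 3: 2.25 mL + 15.3 mL = 17.55 mL total → factor 17.55/2.25 = 7.8
Product of known-step factors = 31.2
Overall factor = 8.00 × 10^5 copies/μL / (7.09 × 10^3 copies/μL) = 112.83
Step-2 factor = 112.83 / 31.2 = 3.6165
v = 2350 μL / 3.6165 = 650 μL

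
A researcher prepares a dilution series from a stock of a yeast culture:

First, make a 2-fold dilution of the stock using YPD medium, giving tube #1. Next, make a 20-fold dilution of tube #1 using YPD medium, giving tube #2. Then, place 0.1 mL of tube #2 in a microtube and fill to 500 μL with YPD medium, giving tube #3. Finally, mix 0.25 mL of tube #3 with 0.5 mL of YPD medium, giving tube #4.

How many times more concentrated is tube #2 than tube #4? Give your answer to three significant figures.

15.0

Step 1: 2-fold → factor 2
Step 2: 20-fold → factor 20
Step 3: 0.1 mL brought to 500 μL → factor 0.5/0.1 = 5
Step 4: 0.25 mL + 0.5 mL = 0.75 mL total → factor 0.75/0.25 = 3
Dilution factor to tube #2 = 40; to tube #4 = 600
[tube #2]/[tube #4] = (factor to tube #4)/(factor to tube #2) = 600/40 = 15.0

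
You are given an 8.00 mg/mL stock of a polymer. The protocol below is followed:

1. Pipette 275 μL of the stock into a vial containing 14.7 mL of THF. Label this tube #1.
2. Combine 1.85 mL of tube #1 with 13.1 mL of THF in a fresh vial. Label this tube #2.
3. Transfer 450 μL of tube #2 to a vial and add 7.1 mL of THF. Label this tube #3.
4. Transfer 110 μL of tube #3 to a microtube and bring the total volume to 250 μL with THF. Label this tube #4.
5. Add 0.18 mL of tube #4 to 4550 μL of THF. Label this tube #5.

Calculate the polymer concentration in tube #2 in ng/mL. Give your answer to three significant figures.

1.82 × 10^4 ng/mL

Step 1: 275 μL + 14.7 mL = 14975 μL total → factor 14975/275 = 54.455
Step 2: 1.85 mL + 13.1 mL = 14.95 mL total → factor 14.95/1.85 = 8.0811
Dilution factor through tube #2 = 54.455 × 8.0811 = 440.05
[tube #2] = 8.00 mg/mL / 440.05 = 0.01818 mg/mL = 1.82 × 10^4 ng/mL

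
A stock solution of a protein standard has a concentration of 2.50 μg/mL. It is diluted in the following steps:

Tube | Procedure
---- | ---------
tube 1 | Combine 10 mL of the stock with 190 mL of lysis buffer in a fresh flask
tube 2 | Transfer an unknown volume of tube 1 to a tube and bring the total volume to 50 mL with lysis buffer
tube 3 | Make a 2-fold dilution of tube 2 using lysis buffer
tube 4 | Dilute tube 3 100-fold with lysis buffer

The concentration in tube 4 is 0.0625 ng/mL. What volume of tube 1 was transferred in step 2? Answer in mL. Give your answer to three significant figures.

Step 1: 10 mL + 190 mL = 200 mL total → factor 200/10 = 20
Step 2: v brought to 50 mL → factor = 50 mL/v
Step 3: 2-fold → factor 2
Step 4: 100-fold → factor 100
Product of known-step factors = 4000
Overall factor = 2.50 μg/mL / (0.0625 ng/mL) = 40000
Step-2 factor = 40000 / 4000 = 10
v = 50 mL / 10 = 5.00 mL

5.00 mL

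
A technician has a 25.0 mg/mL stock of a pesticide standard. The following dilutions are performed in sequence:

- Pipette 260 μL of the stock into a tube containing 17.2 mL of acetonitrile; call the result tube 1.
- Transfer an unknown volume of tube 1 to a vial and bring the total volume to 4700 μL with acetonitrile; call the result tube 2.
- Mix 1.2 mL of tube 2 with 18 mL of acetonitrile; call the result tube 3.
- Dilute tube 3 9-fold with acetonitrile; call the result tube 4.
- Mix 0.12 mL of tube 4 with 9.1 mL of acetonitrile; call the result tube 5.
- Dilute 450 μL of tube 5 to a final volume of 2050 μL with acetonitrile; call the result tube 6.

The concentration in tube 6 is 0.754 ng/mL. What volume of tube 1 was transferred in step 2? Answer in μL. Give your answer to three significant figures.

Step 1: 260 μL + 17.2 mL = 17460 μL total → factor 17460/260 = 67.154
Step 2: v brought to 4700 μL → factor = 4700 μL/v
Step 3: 1.2 mL + 18 mL = 19.2 mL total → factor 19.2/1.2 = 16
Step 4: 9-fold → factor 9
Step 5: 0.12 mL + 9.1 mL = 9.22 mL total → factor 9.22/0.12 = 76.833
Step 6: 450 μL brought to 2050 μL → factor 2050/450 = 4.5556
Product of known-step factors = 3.3847 × 10^6
Overall factor = 25.0 mg/mL / (0.754 ng/mL) = 3.3156 × 10^7
Step-2 factor = 3.3156 × 10^7 / 3.3847 × 10^6 = 9.7959
v = 4700 μL / 9.7959 = 480 μL

480 μL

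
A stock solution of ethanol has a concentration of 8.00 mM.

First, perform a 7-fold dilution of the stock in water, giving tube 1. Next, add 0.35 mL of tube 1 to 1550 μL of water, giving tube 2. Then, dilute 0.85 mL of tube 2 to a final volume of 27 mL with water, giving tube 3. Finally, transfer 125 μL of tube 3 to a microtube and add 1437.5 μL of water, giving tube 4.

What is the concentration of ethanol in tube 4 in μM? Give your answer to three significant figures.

0.530 μM

Step 1: 7-fold → factor 7
Step 2: 0.35 mL + 1550 μL = 1.9 mL total → factor 1.9/0.35 = 5.4286
Step 3: 0.85 mL brought to 27 mL → factor 27/0.85 = 31.765
Step 4: 125 μL + 1437.5 μL = 1562.5 μL total → factor 1562.5/125 = 12.5
Overall dilution factor = 7 × 5.4286 × 31.765 × 12.5 = 15088
Final = 8.00 mM / 15088 = 0.0005302 mM = 0.530 μM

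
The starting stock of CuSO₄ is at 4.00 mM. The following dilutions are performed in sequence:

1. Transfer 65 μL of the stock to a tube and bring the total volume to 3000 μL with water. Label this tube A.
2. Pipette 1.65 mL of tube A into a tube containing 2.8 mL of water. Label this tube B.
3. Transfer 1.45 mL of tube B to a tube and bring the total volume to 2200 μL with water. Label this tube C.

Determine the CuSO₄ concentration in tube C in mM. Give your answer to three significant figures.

Step 1: 65 μL brought to 3000 μL → factor 3000/65 = 46.154
Step 2: 1.65 mL + 2.8 mL = 4.45 mL total → factor 4.45/1.65 = 2.697
Step 3: 1.45 mL brought to 2200 μL → factor 2.2/1.45 = 1.5172
Overall dilution factor = 46.154 × 2.697 × 1.5172 = 188.86
Final = 4.00 mM / 188.86 = 0.0212 mM

0.0212 mM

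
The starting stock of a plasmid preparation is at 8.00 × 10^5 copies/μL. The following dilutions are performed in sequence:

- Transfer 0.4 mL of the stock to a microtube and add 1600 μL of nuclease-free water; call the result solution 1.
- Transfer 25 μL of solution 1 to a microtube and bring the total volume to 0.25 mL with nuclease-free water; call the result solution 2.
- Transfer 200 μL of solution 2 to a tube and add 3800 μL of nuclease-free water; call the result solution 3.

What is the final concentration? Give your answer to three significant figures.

Step 1: 0.4 mL + 1600 μL = 2 mL total → factor 2/0.4 = 5
Step 2: 25 μL brought to 0.25 mL → factor 250/25 = 10
Step 3: 200 μL + 3800 μL = 4000 μL total → factor 4000/200 = 20
Overall dilution factor = 5 × 10 × 20 = 1000
Final = 8.00 × 10^5 copies/μL / 1000 = 800 copies/μL

800 copies/μL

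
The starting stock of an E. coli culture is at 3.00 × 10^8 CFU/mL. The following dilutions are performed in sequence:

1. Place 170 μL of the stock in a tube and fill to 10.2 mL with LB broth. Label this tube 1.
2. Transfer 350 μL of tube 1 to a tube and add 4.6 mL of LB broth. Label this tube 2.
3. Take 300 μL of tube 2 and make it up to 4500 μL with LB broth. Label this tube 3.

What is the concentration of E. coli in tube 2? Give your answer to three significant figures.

3.54 × 10^5 CFU/mL

Step 1: 170 μL brought to 10.2 mL → factor 10200/170 = 60
Step 2: 350 μL + 4.6 mL = 4950 μL total → factor 4950/350 = 14.143
Dilution factor through tube 2 = 60 × 14.143 = 848.57
[tube 2] = 3.00 × 10^8 CFU/mL / 848.57 = 3.54 × 10^5 CFU/mL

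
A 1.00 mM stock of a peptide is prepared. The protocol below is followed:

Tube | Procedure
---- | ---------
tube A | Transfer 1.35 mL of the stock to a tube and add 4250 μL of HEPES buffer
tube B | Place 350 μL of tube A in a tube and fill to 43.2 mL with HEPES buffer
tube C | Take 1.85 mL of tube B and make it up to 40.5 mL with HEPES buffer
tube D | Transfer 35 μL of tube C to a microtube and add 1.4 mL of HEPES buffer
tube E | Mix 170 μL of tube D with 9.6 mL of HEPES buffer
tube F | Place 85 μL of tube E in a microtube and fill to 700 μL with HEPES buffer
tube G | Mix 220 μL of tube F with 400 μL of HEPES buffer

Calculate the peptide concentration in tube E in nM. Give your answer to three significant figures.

0.0379 nM

Step 1: 1.35 mL + 4250 μL = 5.6 mL total → factor 5.6/1.35 = 4.1481
Step 2: 350 μL brought to 43.2 mL → factor 43200/350 = 123.43
Step 3: 1.85 mL brought to 40.5 mL → factor 40.5/1.85 = 21.892
Step 4: 35 μL + 1.4 mL = 1435 μL total → factor 1435/35 = 41
Step 5: 170 μL + 9.6 mL = 9770 μL total → factor 9770/170 = 57.471
Dilution factor through tube E = 4.1481 × 123.43 × 21.892 × 41 × 57.471 = 2.6411 × 10^7
[tube E] = 1.00 mM / 2.6411 × 10^7 = 3.786 × 10^-8 mM = 0.0379 nM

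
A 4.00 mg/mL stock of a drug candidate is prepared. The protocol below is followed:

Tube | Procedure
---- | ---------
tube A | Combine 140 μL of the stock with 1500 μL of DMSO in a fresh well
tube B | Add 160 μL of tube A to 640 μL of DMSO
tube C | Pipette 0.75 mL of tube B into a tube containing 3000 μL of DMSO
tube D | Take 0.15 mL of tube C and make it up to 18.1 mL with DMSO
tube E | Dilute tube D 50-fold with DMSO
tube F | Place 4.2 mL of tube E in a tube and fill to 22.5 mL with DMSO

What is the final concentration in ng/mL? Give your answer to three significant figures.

0.423 ng/mL

Step 1: 140 μL + 1500 μL = 1640 μL total → factor 1640/140 = 11.714
Step 2: 160 μL + 640 μL = 800 μL total → factor 800/160 = 5
Step 3: 0.75 mL + 3000 μL = 3.75 mL total → factor 3.75/0.75 = 5
Step 4: 0.15 mL brought to 18.1 mL → factor 18.1/0.15 = 120.67
Step 5: 50-fold → factor 50
Step 6: 4.2 mL brought to 22.5 mL → factor 22.5/4.2 = 5.3571
Overall dilution factor = 11.714 × 5 × 5 × 120.67 × 50 × 5.3571 = 9.4656 × 10^6
Final = 4.00 mg/mL / 9.4656 × 10^6 = 4.226 × 10^-7 mg/mL = 0.423 ng/mL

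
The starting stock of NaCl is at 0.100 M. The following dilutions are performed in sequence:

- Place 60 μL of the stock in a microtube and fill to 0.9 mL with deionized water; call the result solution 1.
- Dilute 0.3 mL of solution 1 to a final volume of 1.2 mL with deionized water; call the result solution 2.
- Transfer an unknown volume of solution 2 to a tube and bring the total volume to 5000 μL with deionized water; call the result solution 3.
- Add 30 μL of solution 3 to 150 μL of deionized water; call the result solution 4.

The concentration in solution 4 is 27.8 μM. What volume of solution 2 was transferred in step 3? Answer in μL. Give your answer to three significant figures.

500 μL

Step 1: 60 μL brought to 0.9 mL → factor 900/60 = 15
Step 2: 0.3 mL brought to 1.2 mL → factor 1.2/0.3 = 4
Step 3: v brought to 5000 μL → factor = 5000 μL/v
Step 4: 30 μL + 150 μL = 180 μL total → factor 180/30 = 6
Product of known-step factors = 360
Overall factor = 0.100 M / (27.8 μM) = 3597.1
Step-3 factor = 3597.1 / 360 = 9.992
v = 5000 μL / 9.992 = 500 μL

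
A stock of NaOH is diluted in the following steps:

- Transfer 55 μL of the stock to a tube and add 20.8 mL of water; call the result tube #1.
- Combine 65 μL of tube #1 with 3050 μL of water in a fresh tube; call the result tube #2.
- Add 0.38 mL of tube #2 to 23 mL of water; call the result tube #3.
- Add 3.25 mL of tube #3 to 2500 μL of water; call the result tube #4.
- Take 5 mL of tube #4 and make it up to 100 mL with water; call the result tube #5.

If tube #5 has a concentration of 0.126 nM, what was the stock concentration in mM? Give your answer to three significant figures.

4.98 mM

Step 1: 55 μL + 20.8 mL = 20855 μL total → factor 20855/55 = 379.18
Step 2: 65 μL + 3050 μL = 3115 μL total → factor 3115/65 = 47.923
Step 3: 0.38 mL + 23 mL = 23.38 mL total → factor 23.38/0.38 = 61.526
Step 4: 3.25 mL + 2500 μL = 5.75 mL total → factor 5.75/3.25 = 1.7692
Step 5: 5 mL brought to 100 mL → factor 100/5 = 20
Overall dilution factor = 379.18 × 47.923 × 61.526 × 1.7692 × 20 = 3.9561 × 10^7
Stock = 0.126 nM × 3.9561 × 10^7 = 4.985 × 10^6 nM = 4.98 mM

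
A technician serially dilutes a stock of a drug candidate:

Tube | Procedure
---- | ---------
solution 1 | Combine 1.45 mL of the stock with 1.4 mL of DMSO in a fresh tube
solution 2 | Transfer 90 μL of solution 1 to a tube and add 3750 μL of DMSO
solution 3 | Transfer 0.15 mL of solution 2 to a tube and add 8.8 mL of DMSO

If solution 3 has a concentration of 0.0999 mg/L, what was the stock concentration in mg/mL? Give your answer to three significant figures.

Step 1: 1.45 mL + 1.4 mL = 2.85 mL total → factor 2.85/1.45 = 1.9655
Step 2: 90 μL + 3750 μL = 3840 μL total → factor 3840/90 = 42.667
Step 3: 0.15 mL + 8.8 mL = 8.95 mL total → factor 8.95/0.15 = 59.667
Overall dilution factor = 1.9655 × 42.667 × 59.667 = 5003.8
Stock = 0.0999 mg/L × 5003.8 = 499.9 mg/L = 0.500 mg/mL

0.500 mg/mL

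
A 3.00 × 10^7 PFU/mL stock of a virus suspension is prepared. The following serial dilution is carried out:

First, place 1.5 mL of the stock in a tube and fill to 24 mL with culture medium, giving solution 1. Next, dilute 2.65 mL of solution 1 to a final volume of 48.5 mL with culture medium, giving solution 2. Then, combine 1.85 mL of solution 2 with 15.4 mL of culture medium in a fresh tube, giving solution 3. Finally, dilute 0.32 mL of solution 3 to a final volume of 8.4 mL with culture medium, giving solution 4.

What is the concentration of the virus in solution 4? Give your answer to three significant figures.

419 PFU/mL

Step 1: 1.5 mL brought to 24 mL → factor 24/1.5 = 16
Step 2: 2.65 mL brought to 48.5 mL → factor 48.5/2.65 = 18.302
Step 3: 1.85 mL + 15.4 mL = 17.25 mL total → factor 17.25/1.85 = 9.3243
Step 4: 0.32 mL brought to 8.4 mL → factor 8.4/0.32 = 26.25
Overall dilution factor = 16 × 18.302 × 9.3243 × 26.25 = 71674
Final = 3.00 × 10^7 PFU/mL / 71674 = 419 PFU/mL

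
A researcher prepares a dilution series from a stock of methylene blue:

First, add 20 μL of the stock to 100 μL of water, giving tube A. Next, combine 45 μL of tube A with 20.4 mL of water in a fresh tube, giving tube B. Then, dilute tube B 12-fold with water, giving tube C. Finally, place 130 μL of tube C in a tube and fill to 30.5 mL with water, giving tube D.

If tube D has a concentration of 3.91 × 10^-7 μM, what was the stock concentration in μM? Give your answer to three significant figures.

3.00 μM

Step 1: 20 μL + 100 μL = 120 μL total → factor 120/20 = 6
Step 2: 45 μL + 20.4 mL = 20445 μL total → factor 20445/45 = 454.33
Step 3: 12-fold → factor 12
Step 4: 130 μL brought to 30.5 mL → factor 30500/130 = 234.62
Overall dilution factor = 6 × 454.33 × 12 × 234.62 = 7.6747 × 10^6
Stock = 3.91 × 10^-7 μM × 7.6747 × 10^6 = 3.00 μM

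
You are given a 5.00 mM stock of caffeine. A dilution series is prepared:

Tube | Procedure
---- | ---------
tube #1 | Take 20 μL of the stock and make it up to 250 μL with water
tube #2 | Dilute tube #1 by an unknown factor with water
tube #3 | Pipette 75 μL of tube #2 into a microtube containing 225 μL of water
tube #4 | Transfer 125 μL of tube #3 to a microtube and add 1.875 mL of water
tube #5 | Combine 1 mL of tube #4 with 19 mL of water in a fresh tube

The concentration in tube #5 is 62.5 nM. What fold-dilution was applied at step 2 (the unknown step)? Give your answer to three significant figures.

5.00-fold

Step 1: 20 μL brought to 250 μL → factor 250/20 = 12.5
Step 2: unknown factor x
Step 3: 75 μL + 225 μL = 300 μL total → factor 300/75 = 4
Step 4: 125 μL + 1.875 mL = 2000 μL total → factor 2000/125 = 16
Step 5: 1 mL + 19 mL = 20 mL total → factor 20/1 = 20
Product of known-step factors = 16000
Overall factor = 5.00 mM / (62.5 nM) = 80000
x = 80000 / 16000 = 5.00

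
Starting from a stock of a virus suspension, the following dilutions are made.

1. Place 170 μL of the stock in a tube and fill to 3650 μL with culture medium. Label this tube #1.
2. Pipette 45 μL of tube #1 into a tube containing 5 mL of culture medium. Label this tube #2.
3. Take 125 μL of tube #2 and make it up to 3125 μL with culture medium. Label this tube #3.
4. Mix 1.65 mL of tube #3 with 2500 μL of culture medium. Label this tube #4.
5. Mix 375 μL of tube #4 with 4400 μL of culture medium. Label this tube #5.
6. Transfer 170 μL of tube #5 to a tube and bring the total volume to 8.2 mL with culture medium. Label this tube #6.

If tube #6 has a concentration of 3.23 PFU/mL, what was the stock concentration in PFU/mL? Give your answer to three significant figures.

Step 1: 170 μL brought to 3650 μL → factor 3650/170 = 21.471
Step 2: 45 μL + 5 mL = 5045 μL total → factor 5045/45 = 112.11
Step 3: 125 μL brought to 3125 μL → factor 3125/125 = 25
Step 4: 1.65 mL + 2500 μL = 4.15 mL total → factor 4.15/1.65 = 2.5152
Step 5: 375 μL + 4400 μL = 4775 μL total → factor 4775/375 = 12.733
Step 6: 170 μL brought to 8.2 mL → factor 8200/170 = 48.235
Overall dilution factor = 21.471 × 112.11 × 25 × 2.5152 × 12.733 × 48.235 = 9.2962 × 10^7
Stock = 3.23 PFU/mL × 9.2962 × 10^7 = 3.00 × 10^8 PFU/mL

3.00 × 10^8 PFU/mL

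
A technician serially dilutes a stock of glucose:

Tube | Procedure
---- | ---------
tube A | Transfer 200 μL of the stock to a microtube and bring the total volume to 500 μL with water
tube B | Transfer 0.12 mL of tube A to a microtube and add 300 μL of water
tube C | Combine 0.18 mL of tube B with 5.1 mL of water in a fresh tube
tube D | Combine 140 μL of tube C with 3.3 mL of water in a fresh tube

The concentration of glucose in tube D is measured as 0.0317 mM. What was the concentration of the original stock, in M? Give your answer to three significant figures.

Step 1: 200 μL brought to 500 μL → factor 500/200 = 2.5
Step 2: 0.12 mL + 300 μL = 0.42 mL total → factor 0.42/0.12 = 3.5
Step 3: 0.18 mL + 5.1 mL = 5.28 mL total → factor 5.28/0.18 = 29.333
Step 4: 140 μL + 3.3 mL = 3440 μL total → factor 3440/140 = 24.571
Overall dilution factor = 2.5 × 3.5 × 29.333 × 24.571 = 6306.7
Stock = 0.0317 mM × 6306.7 = 199.9 mM = 0.200 M

0.200 M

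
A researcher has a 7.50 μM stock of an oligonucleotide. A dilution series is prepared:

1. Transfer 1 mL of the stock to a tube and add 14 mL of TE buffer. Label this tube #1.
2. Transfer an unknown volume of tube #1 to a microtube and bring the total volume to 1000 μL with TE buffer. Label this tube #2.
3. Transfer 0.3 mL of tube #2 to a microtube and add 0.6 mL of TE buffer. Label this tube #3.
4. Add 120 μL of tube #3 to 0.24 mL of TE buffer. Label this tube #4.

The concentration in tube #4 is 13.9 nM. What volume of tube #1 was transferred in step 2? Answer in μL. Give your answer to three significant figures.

Step 1: 1 mL + 14 mL = 15 mL total → factor 15/1 = 15
Step 2: v brought to 1000 μL → factor = 1000 μL/v
Step 3: 0.3 mL + 0.6 mL = 0.9 mL total → factor 0.9/0.3 = 3
Step 4: 120 μL + 0.24 mL = 360 μL total → factor 360/120 = 3
Product of known-step factors = 135
Overall factor = 7.50 μM / (13.9 nM) = 539.57
Step-2 factor = 539.57 / 135 = 3.9968
v = 1000 μL / 3.9968 = 250 μL

250 μL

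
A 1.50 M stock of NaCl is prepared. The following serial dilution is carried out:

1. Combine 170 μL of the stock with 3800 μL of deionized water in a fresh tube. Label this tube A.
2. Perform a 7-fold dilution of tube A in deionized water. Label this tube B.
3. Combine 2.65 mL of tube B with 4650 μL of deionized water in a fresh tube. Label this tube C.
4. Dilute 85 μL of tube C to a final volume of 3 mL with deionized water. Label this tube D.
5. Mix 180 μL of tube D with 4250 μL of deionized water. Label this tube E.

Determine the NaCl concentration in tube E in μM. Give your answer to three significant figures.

Step 1: 170 μL + 3800 μL = 3970 μL total → factor 3970/170 = 23.353
Step 2: 7-fold → factor 7
Step 3: 2.65 mL + 4650 μL = 7.3 mL total → factor 7.3/2.65 = 2.7547
Step 4: 85 μL brought to 3 mL → factor 3000/85 = 35.294
Step 5: 180 μL + 4250 μL = 4430 μL total → factor 4430/180 = 24.611
Overall dilution factor = 23.353 × 7 × 2.7547 × 35.294 × 24.611 = 3.9116 × 10^5
Final = 1.50 M / 3.9116 × 10^5 = 3.835 × 10^-6 M = 3.83 μM

3.83 μM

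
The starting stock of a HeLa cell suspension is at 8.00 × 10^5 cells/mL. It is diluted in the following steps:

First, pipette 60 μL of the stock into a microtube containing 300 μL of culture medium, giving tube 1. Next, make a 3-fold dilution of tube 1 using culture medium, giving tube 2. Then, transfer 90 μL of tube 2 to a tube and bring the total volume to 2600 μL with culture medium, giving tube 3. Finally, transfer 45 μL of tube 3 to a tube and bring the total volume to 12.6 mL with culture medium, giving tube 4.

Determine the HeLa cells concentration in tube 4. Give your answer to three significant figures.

5.49 cells/mL

Step 1: 60 μL + 300 μL = 360 μL total → factor 360/60 = 6
Step 2: 3-fold → factor 3
Step 3: 90 μL brought to 2600 μL → factor 2600/90 = 28.889
Step 4: 45 μL brought to 12.6 mL → factor 12600/45 = 280
Overall dilution factor = 6 × 3 × 28.889 × 280 = 1.456 × 10^5
Final = 8.00 × 10^5 cells/mL / 1.456 × 10^5 = 5.49 cells/mL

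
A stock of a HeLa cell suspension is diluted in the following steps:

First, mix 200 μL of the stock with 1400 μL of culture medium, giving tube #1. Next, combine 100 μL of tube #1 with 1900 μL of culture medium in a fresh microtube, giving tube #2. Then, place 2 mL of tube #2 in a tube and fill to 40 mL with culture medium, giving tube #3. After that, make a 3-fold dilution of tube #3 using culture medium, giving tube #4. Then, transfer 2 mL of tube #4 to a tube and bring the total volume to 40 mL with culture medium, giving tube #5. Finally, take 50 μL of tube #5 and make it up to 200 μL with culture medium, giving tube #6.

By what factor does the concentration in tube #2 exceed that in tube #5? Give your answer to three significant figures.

Step 1: 200 μL + 1400 μL = 1600 μL total → factor 1600/200 = 8
Step 2: 100 μL + 1900 μL = 2000 μL total → factor 2000/100 = 20
Step 3: 2 mL brought to 40 mL → factor 40/2 = 20
Step 4: 3-fold → factor 3
Step 5: 2 mL brought to 40 mL → factor 40/2 = 20
Dilution factor to tube #2 = 160; to tube #5 = 1.92 × 10^5
[tube #2]/[tube #5] = (factor to tube #5)/(factor to tube #2) = 1.92 × 10^5/160 = 1.20 × 10^3

1.20 × 10^3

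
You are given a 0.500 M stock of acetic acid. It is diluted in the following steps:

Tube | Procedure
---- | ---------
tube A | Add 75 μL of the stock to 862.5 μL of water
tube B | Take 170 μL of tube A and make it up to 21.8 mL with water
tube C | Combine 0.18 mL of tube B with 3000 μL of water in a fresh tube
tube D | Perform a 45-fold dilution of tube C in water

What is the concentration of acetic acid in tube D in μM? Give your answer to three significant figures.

Step 1: 75 μL + 862.5 μL = 937.5 μL total → factor 937.5/75 = 12.5
Step 2: 170 μL brought to 21.8 mL → factor 21800/170 = 128.24
Step 3: 0.18 mL + 3000 μL = 3.18 mL total → factor 3.18/0.18 = 17.667
Step 4: 45-fold → factor 45
Overall dilution factor = 12.5 × 128.24 × 17.667 × 45 = 1.2743 × 10^6
Final = 0.500 M / 1.2743 × 10^6 = 3.924 × 10^-7 M = 0.392 μM

0.392 μM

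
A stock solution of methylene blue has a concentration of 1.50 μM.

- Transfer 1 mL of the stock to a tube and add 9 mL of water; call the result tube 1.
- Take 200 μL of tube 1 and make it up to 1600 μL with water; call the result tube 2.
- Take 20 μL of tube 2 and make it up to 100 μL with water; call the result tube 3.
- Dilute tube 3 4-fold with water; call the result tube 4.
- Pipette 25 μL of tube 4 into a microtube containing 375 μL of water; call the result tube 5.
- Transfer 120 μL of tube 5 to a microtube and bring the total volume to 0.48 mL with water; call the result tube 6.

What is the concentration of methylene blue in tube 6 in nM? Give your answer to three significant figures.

0.0146 nM

Step 1: 1 mL + 9 mL = 10 mL total → factor 10/1 = 10
Step 2: 200 μL brought to 1600 μL → factor 1600/200 = 8
Step 3: 20 μL brought to 100 μL → factor 100/20 = 5
Step 4: 4-fold → factor 4
Step 5: 25 μL + 375 μL = 400 μL total → factor 400/25 = 16
Step 6: 120 μL brought to 0.48 mL → factor 480/120 = 4
Overall dilution factor = 10 × 8 × 5 × 4 × 16 × 4 = 1.024 × 10^5
Final = 1.50 μM / 1.024 × 10^5 = 1.465 × 10^-5 μM = 0.0146 nM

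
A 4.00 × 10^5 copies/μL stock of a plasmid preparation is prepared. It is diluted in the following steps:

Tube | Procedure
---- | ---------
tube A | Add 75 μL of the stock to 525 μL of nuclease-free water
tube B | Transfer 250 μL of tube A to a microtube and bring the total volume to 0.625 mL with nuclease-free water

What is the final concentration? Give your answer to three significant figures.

Step 1: 75 μL + 525 μL = 600 μL total → factor 600/75 = 8
Step 2: 250 μL brought to 0.625 mL → factor 625/250 = 2.5
Overall dilution factor = 8 × 2.5 = 20
Final = 4.00 × 10^5 copies/μL / 20 = 2.00 × 10^4 copies/μL

2.00 × 10^4 copies/μL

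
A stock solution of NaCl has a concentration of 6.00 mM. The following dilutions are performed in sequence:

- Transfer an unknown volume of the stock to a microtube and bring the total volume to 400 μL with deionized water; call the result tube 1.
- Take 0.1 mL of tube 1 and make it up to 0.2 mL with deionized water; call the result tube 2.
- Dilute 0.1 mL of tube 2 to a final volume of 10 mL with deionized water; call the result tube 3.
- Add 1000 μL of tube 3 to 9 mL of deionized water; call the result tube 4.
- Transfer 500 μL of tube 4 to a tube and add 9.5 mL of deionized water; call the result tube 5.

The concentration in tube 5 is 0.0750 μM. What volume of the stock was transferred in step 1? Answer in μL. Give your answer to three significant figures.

Step 1: v brought to 400 μL → factor = 400 μL/v
Step 2: 0.1 mL brought to 0.2 mL → factor 0.2/0.1 = 2
Step 3: 0.1 mL brought to 10 mL → factor 10/0.1 = 100
Step 4: 1000 μL + 9 mL = 10000 μL total → factor 10000/1000 = 10
Step 5: 500 μL + 9.5 mL = 10000 μL total → factor 10000/500 = 20
Product of known-step factors = 40000
Overall factor = 6.00 mM / (0.0750 μM) = 80000
Step-1 factor = 80000 / 40000 = 2
v = 400 μL / 2 = 200 μL

200 μL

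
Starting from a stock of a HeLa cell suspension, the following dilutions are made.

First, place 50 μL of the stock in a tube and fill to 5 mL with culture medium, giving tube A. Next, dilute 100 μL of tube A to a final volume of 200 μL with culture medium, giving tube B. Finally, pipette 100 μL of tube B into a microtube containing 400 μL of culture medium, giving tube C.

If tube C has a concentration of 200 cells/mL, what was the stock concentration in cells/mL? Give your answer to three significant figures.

2.00 × 10^5 cells/mL

Step 1: 50 μL brought to 5 mL → factor 5000/50 = 100
Step 2: 100 μL brought to 200 μL → factor 200/100 = 2
Step 3: 100 μL + 400 μL = 500 μL total → factor 500/100 = 5
Overall dilution factor = 100 × 2 × 5 = 1000
Stock = 200 cells/mL × 1000 = 2.00 × 10^5 cells/mL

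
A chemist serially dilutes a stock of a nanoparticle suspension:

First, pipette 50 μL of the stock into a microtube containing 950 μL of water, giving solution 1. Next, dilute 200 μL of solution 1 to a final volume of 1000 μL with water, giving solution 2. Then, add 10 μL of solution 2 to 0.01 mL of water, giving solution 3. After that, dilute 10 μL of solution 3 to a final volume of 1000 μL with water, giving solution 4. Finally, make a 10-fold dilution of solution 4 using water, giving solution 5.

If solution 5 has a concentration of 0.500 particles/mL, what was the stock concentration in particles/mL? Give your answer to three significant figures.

Step 1: 50 μL + 950 μL = 1000 μL total → factor 1000/50 = 20
Step 2: 200 μL brought to 1000 μL → factor 1000/200 = 5
Step 3: 10 μL + 0.01 mL = 20 μL total → factor 20/10 = 2
Step 4: 10 μL brought to 1000 μL → factor 1000/10 = 100
Step 5: 10-fold → factor 10
Overall dilution factor = 20 × 5 × 2 × 100 × 10 = 2 × 10^5
Stock = 0.500 particles/mL × 2 × 10^5 = 1.00 × 10^5 particles/mL

1.00 × 10^5 particles/mL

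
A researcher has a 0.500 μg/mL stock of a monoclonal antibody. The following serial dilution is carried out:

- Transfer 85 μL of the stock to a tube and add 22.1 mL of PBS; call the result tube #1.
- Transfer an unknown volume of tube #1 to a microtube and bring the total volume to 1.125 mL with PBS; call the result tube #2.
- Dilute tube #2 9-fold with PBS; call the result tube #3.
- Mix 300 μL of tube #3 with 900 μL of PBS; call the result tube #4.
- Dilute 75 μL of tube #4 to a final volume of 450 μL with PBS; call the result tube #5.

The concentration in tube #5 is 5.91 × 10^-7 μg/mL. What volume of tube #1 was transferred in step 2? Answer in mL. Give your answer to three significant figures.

0.0750 mL

Step 1: 85 μL + 22.1 mL = 22185 μL total → factor 22185/85 = 261
Step 2: v brought to 1.125 mL → factor = 1.125 mL/v
Step 3: 9-fold → factor 9
Step 4: 300 μL + 900 μL = 1200 μL total → factor 1200/300 = 4
Step 5: 75 μL brought to 450 μL → factor 450/75 = 6
Product of known-step factors = 56376
Overall factor = 0.500 μg/mL / (5.91 × 10^-7 μg/mL) = 8.4602 × 10^5
Step-2 factor = 8.4602 × 10^5 / 56376 = 15.007
v = 1.125 mL / 15.007 = 0.0750 mL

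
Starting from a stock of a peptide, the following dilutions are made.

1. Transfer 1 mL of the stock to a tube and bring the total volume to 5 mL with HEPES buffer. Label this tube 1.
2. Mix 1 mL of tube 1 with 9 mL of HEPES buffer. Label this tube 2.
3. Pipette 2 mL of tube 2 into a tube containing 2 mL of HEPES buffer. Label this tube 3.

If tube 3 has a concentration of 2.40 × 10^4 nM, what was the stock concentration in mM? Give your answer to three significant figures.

2.40 mM

Step 1: 1 mL brought to 5 mL → factor 5/1 = 5
Step 2: 1 mL + 9 mL = 10 mL total → factor 10/1 = 10
Step 3: 2 mL + 2 mL = 4 mL total → factor 4/2 = 2
Overall dilution factor = 5 × 10 × 2 = 100
Stock = 2.40 × 10^4 nM × 100 = 2.400 × 10^6 nM = 2.40 mM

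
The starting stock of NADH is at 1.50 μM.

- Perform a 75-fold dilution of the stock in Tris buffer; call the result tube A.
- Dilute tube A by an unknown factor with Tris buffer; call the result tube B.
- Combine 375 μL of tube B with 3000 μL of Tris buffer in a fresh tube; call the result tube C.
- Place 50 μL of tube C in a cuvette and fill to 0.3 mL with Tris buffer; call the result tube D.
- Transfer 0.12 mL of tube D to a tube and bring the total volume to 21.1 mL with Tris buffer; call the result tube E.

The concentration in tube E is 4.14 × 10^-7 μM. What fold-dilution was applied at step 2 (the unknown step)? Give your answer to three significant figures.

Step 1: 75-fold → factor 75
Step 2: unknown factor x
Step 3: 375 μL + 3000 μL = 3375 μL total → factor 3375/375 = 9
Step 4: 50 μL brought to 0.3 mL → factor 300/50 = 6
Step 5: 0.12 mL brought to 21.1 mL → factor 21.1/0.12 = 175.83
Product of known-step factors = 7.1212 × 10^5
Overall factor = 1.50 μM / (4.14 × 10^-7 μM) = 3.6232 × 10^6
x = 3.6232 × 10^6 / 7.1212 × 10^5 = 5.09

5.09-fold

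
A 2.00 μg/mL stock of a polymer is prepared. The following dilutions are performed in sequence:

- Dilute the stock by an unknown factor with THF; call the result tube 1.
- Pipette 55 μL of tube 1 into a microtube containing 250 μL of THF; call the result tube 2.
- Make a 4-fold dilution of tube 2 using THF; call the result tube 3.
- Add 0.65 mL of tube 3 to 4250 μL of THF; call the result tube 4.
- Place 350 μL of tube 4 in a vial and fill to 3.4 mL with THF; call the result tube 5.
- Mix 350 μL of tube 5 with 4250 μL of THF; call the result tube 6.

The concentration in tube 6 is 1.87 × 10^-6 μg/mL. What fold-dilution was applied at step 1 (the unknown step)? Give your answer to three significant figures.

Step 1: unknown factor x
Step 2: 55 μL + 250 μL = 305 μL total → factor 305/55 = 5.5455
Step 3: 4-fold → factor 4
Step 4: 0.65 mL + 4250 μL = 4.9 mL total → factor 4.9/0.65 = 7.5385
Step 5: 350 μL brought to 3.4 mL → factor 3400/350 = 9.7143
Step 6: 350 μL + 4250 μL = 4600 μL total → factor 4600/350 = 13.143
Product of known-step factors = 21349
Overall factor = 2.00 μg/mL / (1.87 × 10^-6 μg/mL) = 1.0695 × 10^6
x = 1.0695 × 10^6 / 21349 = 50.1

50.1-fold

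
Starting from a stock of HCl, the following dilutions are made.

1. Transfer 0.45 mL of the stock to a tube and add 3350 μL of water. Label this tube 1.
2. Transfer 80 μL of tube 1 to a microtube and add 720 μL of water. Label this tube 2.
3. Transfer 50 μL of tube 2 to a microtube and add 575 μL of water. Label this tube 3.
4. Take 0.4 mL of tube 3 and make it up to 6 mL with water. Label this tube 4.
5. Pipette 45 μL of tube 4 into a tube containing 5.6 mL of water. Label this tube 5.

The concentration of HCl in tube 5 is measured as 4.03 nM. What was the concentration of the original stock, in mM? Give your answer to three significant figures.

8.00 mM

Step 1: 0.45 mL + 3350 μL = 3.8 mL total → factor 3.8/0.45 = 8.4444
Step 2: 80 μL + 720 μL = 800 μL total → factor 800/80 = 10
Step 3: 50 μL + 575 μL = 625 μL total → factor 625/50 = 12.5
Step 4: 0.4 mL brought to 6 mL → factor 6/0.4 = 15
Step 5: 45 μL + 5.6 mL = 5645 μL total → factor 5645/45 = 125.44
Overall dilution factor = 8.4444 × 10 × 12.5 × 15 × 125.44 = 1.9862 × 10^6
Stock = 4.03 nM × 1.9862 × 10^6 = 8.004 × 10^6 nM = 8.00 mM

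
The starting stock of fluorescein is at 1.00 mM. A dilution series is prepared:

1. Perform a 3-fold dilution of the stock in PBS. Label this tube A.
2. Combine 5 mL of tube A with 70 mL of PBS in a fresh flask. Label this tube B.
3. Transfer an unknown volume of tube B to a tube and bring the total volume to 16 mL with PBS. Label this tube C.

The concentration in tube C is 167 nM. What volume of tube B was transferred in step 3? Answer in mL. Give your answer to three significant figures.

Step 1: 3-fold → factor 3
Step 2: 5 mL + 70 mL = 75 mL total → factor 75/5 = 15
Step 3: v brought to 16 mL → factor = 16 mL/v
Product of known-step factors = 45
Overall factor = 1.00 mM / (167 nM) = 5988
Step-3 factor = 5988 / 45 = 133.07
v = 16 mL / 133.07 = 0.120 mL

0.120 mL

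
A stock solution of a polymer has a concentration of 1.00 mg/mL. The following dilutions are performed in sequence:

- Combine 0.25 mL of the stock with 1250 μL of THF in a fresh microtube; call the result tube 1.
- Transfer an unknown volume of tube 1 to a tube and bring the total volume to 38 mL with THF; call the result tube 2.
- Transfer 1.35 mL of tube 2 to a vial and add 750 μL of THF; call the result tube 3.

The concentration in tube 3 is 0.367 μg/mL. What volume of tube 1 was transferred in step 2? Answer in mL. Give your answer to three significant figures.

0.130 mL

Step 1: 0.25 mL + 1250 μL = 1.5 mL total → factor 1.5/0.25 = 6
Step 2: v brought to 38 mL → factor = 38 mL/v
Step 3: 1.35 mL + 750 μL = 2.1 mL total → factor 2.1/1.35 = 1.5556
Product of known-step factors = 9.3333
Overall factor = 1.00 mg/mL / (0.367 μg/mL) = 2724.8
Step-2 factor = 2724.8 / 9.3333 = 291.94
v = 38 mL / 291.94 = 0.130 mL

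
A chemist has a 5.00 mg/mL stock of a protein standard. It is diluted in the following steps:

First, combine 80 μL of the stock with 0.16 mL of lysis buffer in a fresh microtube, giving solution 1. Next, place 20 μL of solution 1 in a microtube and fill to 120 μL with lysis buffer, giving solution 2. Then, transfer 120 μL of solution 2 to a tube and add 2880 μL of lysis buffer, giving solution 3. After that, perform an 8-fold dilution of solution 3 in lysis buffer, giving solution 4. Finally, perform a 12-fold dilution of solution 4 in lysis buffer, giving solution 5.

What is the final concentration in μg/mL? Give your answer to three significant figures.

Step 1: 80 μL + 0.16 mL = 240 μL total → factor 240/80 = 3
Step 2: 20 μL brought to 120 μL → factor 120/20 = 6
Step 3: 120 μL + 2880 μL = 3000 μL total → factor 3000/120 = 25
Step 4: 8-fold → factor 8
Step 5: 12-fold → factor 12
Overall dilution factor = 3 × 6 × 25 × 8 × 12 = 43200
Final = 5.00 mg/mL / 43200 = 0.0001157 mg/mL = 0.116 μg/mL

0.116 μg/mL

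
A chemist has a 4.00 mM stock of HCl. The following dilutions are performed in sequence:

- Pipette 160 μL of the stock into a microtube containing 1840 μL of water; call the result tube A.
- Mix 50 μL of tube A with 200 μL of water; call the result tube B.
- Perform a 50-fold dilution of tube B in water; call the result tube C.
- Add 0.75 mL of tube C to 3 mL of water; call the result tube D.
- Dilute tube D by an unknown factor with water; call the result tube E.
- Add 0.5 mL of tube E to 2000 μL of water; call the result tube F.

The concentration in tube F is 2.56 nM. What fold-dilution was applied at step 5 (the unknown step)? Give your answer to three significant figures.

20.0-fold

Step 1: 160 μL + 1840 μL = 2000 μL total → factor 2000/160 = 12.5
Step 2: 50 μL + 200 μL = 250 μL total → factor 250/50 = 5
Step 3: 50-fold → factor 50
Step 4: 0.75 mL + 3 mL = 3.75 mL total → factor 3.75/0.75 = 5
Step 5: unknown factor x
Step 6: 0.5 mL + 2000 μL = 2.5 mL total → factor 2.5/0.5 = 5
Product of known-step factors = 78125
Overall factor = 4.00 mM / (2.56 nM) = 1.5625 × 10^6
x = 1.5625 × 10^6 / 78125 = 20.0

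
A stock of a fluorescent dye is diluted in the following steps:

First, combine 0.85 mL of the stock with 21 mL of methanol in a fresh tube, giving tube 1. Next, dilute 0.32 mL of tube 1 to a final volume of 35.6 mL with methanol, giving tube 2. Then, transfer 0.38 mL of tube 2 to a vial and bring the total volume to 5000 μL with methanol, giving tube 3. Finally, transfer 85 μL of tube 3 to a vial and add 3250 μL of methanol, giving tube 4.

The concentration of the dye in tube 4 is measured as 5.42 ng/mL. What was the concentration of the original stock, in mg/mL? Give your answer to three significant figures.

Step 1: 0.85 mL + 21 mL = 21.85 mL total → factor 21.85/0.85 = 25.706
Step 2: 0.32 mL brought to 35.6 mL → factor 35.6/0.32 = 111.25
Step 3: 0.38 mL brought to 5000 μL → factor 5/0.38 = 13.158
Step 4: 85 μL + 3250 μL = 3335 μL total → factor 3335/85 = 39.235
Overall dilution factor = 25.706 × 111.25 × 13.158 × 39.235 = 1.4764 × 10^6
Stock = 5.42 ng/mL × 1.4764 × 10^6 = 8.002 × 10^6 ng/mL = 8.00 mg/mL

8.00 mg/mL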